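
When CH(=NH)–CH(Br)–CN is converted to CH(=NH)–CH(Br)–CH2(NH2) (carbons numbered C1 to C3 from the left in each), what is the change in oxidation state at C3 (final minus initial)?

-4

Before: C3 has 1 bond to C, 3 bonds to N → oxidation state +3.
After: C3 has 1 bond to C, 2 bonds to H, 1 bond to N → oxidation state -1.
Δ = -1 − (+3) = -4, so this is a reduction at C3.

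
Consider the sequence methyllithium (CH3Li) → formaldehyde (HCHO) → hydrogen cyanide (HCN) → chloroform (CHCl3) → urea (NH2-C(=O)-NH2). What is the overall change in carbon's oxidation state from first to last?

+8

Carbon oxidation states along the series — methyllithium: -4, formaldehyde: 0, hydrogen cyanide: +2, chloroform: +2, urea: +4.
Net change = +4 − (-4) = +8.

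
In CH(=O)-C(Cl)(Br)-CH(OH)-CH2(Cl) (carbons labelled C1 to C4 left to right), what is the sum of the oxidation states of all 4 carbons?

+2

Tallying each carbon's bonds:
C1: 1C, 1H, 2O → 0 − 1 + 2 = +1
C2: 2C, 1Cl, 1Br → 0 + 1 + 1 = +2
C3: 2C, 1H, 1O → 0 − 1 + 1 = 0
C4: 1C, 2H, 1Cl → 0 − 2 + 1 = -1
Sum = +1 + 2 + 0 − 1 = +2.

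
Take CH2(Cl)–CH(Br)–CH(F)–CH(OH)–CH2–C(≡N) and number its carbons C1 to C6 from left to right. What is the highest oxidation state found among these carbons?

Count +1 for every bond to an atom more electronegative than carbon and −1 for every bond to one less electronegative; C–C bonds are 0. Tallying each carbon:
C1: 1C, 2H, 1Cl → 0 − 2 + 1 = -1
C2: 2C, 1H, 1Br → 0 − 1 + 1 = 0
C3: 2C, 1H, 1F → 0 − 1 + 1 = 0
C4: 2C, 1H, 1O → 0 − 1 + 1 = 0
C5: 2C, 2H → 0 − 2 = -2
C6: 1C, 3N → 0 + 3 = +3
The highest value is +3.

+3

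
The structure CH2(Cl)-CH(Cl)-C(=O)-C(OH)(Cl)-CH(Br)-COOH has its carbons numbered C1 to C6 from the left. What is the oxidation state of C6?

+3

Each bond to a more electronegative atom (O, N, halogen) counts +1, each bond to a less electronegative atom (H, metal, B, Si) counts −1, and each C–C bond counts 0.
C6 has one bond to C (0), one bond to O (+1), a double bond to O (2×+1 = +2).
Oxidation state = 0 + 1 + 2 = +3.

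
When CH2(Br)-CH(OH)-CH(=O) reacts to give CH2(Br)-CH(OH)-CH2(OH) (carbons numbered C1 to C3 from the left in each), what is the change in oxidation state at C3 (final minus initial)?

Before: C3 has 1 bond to C, 1 bond to H, 2 bonds to O → oxidation state +1.
After: C3 has 1 bond to C, 2 bonds to H, 1 bond to O → oxidation state -1.
Δ = -1 − (+1) = -2, so this is a reduction at C3.

-2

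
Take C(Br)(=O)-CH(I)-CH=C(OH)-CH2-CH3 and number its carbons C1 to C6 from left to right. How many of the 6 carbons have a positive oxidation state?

Tallying each carbon's bonds:
C1: 1C, 2O, 1Br → 0 + 2 + 1 = +3
C2: 2C, 1H, 1I → 0 − 1 + 1 = 0
C3: 3C, 1H → 0 − 1 = -1
C4: 3C, 1O → 0 + 1 = +1
C5: 2C, 2H → 0 − 2 = -2
C6: 1C, 3H → 0 − 3 = -3
2 carbons (C1, C4) meet the condition.

2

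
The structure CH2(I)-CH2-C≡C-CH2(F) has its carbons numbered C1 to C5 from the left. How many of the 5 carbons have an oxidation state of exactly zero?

Assign +1 per bond to O/N/halogen, −1 per bond to H or an electropositive element, and 0 per bond to carbon. Tallying each carbon:
C1: 1C, 2H, 1I → 0 − 2 + 1 = -1
C2: 2C, 2H → 0 − 2 = -2
C3: 4C → 0 = 0
C4: 4C → 0 = 0
C5: 1C, 2H, 1F → 0 − 2 + 1 = -1
2 carbons (C3, C4) meet the condition.

2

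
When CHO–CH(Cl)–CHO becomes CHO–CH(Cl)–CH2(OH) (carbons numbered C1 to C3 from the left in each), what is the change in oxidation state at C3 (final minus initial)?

Before: C3 has 1 bond to C, 1 bond to H, 2 bonds to O → oxidation state +1.
After: C3 has 1 bond to C, 2 bonds to H, 1 bond to O → oxidation state -1.
Δ = -1 − (+1) = -2, so this is a reduction at C3.

-2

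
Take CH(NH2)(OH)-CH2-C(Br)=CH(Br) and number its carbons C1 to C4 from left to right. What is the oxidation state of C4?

C4 has a double bond to C (2×0 = 0), one bond to H (-1), one bond to Br (+1).
Oxidation state = 0 − 1 + 1 = 0.

0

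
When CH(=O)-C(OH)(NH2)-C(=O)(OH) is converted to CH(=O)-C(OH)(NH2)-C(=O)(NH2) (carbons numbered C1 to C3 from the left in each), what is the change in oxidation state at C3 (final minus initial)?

Before: C3 has 1 bond to C, 3 bonds to O → oxidation state +3.
After: C3 has 1 bond to C, 2 bonds to O, 1 bond to N → oxidation state +3.
Δ = +3 − (+3) = 0, so no net redox change at C3.

0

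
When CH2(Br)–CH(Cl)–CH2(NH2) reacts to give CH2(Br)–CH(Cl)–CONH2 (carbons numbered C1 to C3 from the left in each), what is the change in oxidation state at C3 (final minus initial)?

Before: C3 has 1 bond to C, 2 bonds to H, 1 bond to N → oxidation state -1.
After: C3 has 1 bond to C, 2 bonds to O, 1 bond to N → oxidation state +3.
Δ = +3 − (-1) = +4, so this is an oxidation at C3.

+4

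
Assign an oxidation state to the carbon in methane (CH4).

Assign +1 per bond to O/N/halogen, −1 per bond to H or an electropositive element, and 0 per bond to carbon.
The carbon has one bond to H (-1), one bond to H (-1), one bond to H (-1), one bond to H (-1).
Oxidation state = -1 − 1 − 1 − 1 = -4.

-4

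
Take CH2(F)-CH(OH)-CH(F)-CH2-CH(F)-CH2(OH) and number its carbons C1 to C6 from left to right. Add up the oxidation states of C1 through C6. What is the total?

Bonds to more-electronegative neighbours contribute +1 each, bonds to H or metals contribute −1 each, and C–C bonds contribute 0. Tallying each carbon:
C1: 1C, 2H, 1F → 0 − 2 + 1 = -1
C2: 2C, 1H, 1O → 0 − 1 + 1 = 0
C3: 2C, 1H, 1F → 0 − 1 + 1 = 0
C4: 2C, 2H → 0 − 2 = -2
C5: 2C, 1H, 1F → 0 − 1 + 1 = 0
C6: 1C, 2H, 1O → 0 − 2 + 1 = -1
Sum = -1 + 0 + 0 − 2 + 0 − 1 = -4.

-4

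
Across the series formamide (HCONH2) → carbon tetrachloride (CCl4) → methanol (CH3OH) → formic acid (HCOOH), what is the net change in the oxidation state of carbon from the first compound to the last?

0

Carbon oxidation states along the series — formamide: +2, carbon tetrachloride: +4, methanol: -2, formic acid: +2.
Net change = +2 − (+2) = 0.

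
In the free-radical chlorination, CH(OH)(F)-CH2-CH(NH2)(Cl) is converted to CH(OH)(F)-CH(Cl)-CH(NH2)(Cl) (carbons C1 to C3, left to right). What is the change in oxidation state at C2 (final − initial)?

Before: C2 has 2 bonds to C, 2 bonds to H → oxidation state -2.
After: C2 has 2 bonds to C, 1 bond to H, 1 bond to Cl → oxidation state 0.
Δ = 0 − (-2) = +2, so this is an oxidation at C2.

+2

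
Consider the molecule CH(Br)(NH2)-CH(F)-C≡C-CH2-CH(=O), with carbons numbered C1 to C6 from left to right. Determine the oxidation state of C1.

+1

Count +1 for every bond to an atom more electronegative than carbon and −1 for every bond to one less electronegative; C–C bonds are 0.
C1 has one bond to C (0), one bond to Br (+1), one bond to H (-1), one bond to N (+1).
Oxidation state = 0 + 1 − 1 + 1 = +1.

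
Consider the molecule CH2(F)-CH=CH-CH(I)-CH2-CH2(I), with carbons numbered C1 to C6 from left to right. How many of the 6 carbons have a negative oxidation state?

Count +1 for every bond to an atom more electronegative than carbon and −1 for every bond to one less electronegative; C–C bonds are 0. Tallying each carbon:
C1: 1C, 2H, 1F → 0 − 2 + 1 = -1
C2: 3C, 1H → 0 − 1 = -1
C3: 3C, 1H → 0 − 1 = -1
C4: 2C, 1H, 1I → 0 − 1 + 1 = 0
C5: 2C, 2H → 0 − 2 = -2
C6: 1C, 2H, 1I → 0 − 2 + 1 = -1
5 carbons (C1, C2, C3, C5, C6) meet the condition.

5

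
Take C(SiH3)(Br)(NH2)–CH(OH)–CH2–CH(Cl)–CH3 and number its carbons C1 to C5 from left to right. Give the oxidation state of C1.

+1

Each bond to a more electronegative atom (O, N, halogen) counts +1, each bond to a less electronegative atom (H, metal, B, Si) counts −1, and each C–C bond counts 0.
C1 has one bond to C (0), one bond to Si (-1), one bond to Br (+1), one bond to N (+1).
Oxidation state = 0 − 1 + 1 + 1 = +1.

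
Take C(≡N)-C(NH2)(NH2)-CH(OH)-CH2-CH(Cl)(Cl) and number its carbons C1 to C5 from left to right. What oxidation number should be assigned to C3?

0

C3 has one bond to C (0), one bond to C (0), one bond to H (-1), one bond to O (+1).
Oxidation state = 0 + 0 − 1 + 1 = 0.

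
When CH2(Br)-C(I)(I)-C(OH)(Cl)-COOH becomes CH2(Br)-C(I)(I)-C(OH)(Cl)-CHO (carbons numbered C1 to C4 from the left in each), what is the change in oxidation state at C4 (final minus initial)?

-2

Before: C4 has 1 bond to C, 3 bonds to O → oxidation state +3.
After: C4 has 1 bond to C, 1 bond to H, 2 bonds to O → oxidation state +1.
Δ = +1 − (+3) = -2, so this is a reduction at C4.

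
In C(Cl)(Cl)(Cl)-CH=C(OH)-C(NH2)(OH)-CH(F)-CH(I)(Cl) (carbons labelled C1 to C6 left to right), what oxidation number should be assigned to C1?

+3

C1 has one bond to C (0), one bond to Cl (+1), one bond to Cl (+1), one bond to Cl (+1).
Oxidation state = 0 + 1 + 1 + 1 = +3.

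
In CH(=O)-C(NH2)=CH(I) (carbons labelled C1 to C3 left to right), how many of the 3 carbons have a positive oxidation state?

Tallying each carbon's bonds:
C1: 1C, 1H, 2O → 0 − 1 + 2 = +1
C2: 3C, 1N → 0 + 1 = +1
C3: 2C, 1H, 1I → 0 − 1 + 1 = 0
2 carbons (C1, C2) meet the condition.

2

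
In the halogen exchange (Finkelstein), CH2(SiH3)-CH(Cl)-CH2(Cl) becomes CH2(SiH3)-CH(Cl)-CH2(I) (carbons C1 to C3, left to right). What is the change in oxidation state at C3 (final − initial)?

Before: C3 has 1 bond to C, 2 bonds to H, 1 bond to Cl → oxidation state -1.
After: C3 has 1 bond to C, 2 bonds to H, 1 bond to I → oxidation state -1.
Δ = -1 − (-1) = 0, so no net redox change at C3.

0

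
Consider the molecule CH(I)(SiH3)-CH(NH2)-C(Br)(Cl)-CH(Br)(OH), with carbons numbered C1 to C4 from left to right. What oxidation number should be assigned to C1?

-1

Bonds to more-electronegative neighbours contribute +1 each, bonds to H or metals contribute −1 each, and C–C bonds contribute 0.
C1 has one bond to C (0), one bond to H (-1), one bond to I (+1), one bond to Si (-1).
Oxidation state = 0 − 1 + 1 − 1 = -1.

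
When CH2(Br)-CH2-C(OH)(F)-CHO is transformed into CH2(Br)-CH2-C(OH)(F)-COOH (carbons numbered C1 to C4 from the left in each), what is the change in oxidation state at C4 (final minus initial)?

Before: C4 has 1 bond to C, 1 bond to H, 2 bonds to O → oxidation state +1.
After: C4 has 1 bond to C, 3 bonds to O → oxidation state +3.
Δ = +3 − (+1) = +2, so this is an oxidation at C4.

+2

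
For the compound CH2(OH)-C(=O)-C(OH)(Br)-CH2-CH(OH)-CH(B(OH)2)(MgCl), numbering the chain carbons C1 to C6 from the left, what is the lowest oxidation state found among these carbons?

-3

Tallying each carbon's bonds:
C1: 1C, 2H, 1O → 0 − 2 + 1 = -1
C2: 2C, 2O → 0 + 2 = +2
C3: 2C, 1O, 1Br → 0 + 1 + 1 = +2
C4: 2C, 2H → 0 − 2 = -2
C5: 2C, 1H, 1O → 0 − 1 + 1 = 0
C6: 1C, 1H, 1Mg, 1B → 0 − 1 − 1 − 1 = -3
The lowest value is -3.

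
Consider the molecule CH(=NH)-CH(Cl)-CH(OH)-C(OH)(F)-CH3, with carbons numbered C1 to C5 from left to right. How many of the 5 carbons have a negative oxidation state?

Tallying each carbon's bonds:
C1: 1C, 1H, 2N → 0 − 1 + 2 = +1
C2: 2C, 1H, 1Cl → 0 − 1 + 1 = 0
C3: 2C, 1H, 1O → 0 − 1 + 1 = 0
C4: 2C, 1O, 1F → 0 + 1 + 1 = +2
C5: 1C, 3H → 0 − 3 = -3
1 carbon (C5) meets the condition.

1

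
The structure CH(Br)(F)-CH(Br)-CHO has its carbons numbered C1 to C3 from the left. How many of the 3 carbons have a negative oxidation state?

0

Assign +1 per bond to O/N/halogen, −1 per bond to H or an electropositive element, and 0 per bond to carbon. Tallying each carbon:
C1: 1C, 1H, 1F, 1Br → 0 − 1 + 1 + 1 = +1
C2: 2C, 1H, 1Br → 0 − 1 + 1 = 0
C3: 1C, 1H, 2O → 0 − 1 + 2 = +1
0 carbons meet the condition.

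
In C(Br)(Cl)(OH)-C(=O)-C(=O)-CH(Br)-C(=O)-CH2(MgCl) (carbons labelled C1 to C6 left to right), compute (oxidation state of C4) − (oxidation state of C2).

-2

C4: 2C, 1H, 1Br → 0 − 1 + 1 = 0
C2: 2C, 2O → 0 + 2 = +2
Difference: 0 − (+2) = -2.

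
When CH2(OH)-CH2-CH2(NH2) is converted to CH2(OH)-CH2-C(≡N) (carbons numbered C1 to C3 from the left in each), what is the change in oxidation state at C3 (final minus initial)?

+4

Before: C3 has 1 bond to C, 2 bonds to H, 1 bond to N → oxidation state -1.
After: C3 has 1 bond to C, 3 bonds to N → oxidation state +3.
Δ = +3 − (-1) = +4, so this is an oxidation at C3.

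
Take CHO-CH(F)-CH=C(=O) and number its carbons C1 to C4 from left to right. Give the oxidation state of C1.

Bonds to more-electronegative neighbours contribute +1 each, bonds to H or metals contribute −1 each, and C–C bonds contribute 0.
C1 has one bond to C (0), one bond to H (-1), a double bond to O (2×+1 = +2).
Oxidation state = 0 − 1 + 2 = +1.

+1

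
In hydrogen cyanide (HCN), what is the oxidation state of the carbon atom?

The carbon has one bond to H (-1), a triple bond to N (3×+1 = +3).
Oxidation state = -1 + 3 = +2.

+2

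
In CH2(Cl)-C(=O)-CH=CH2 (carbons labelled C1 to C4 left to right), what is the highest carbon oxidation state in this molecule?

Tallying each carbon's bonds:
C1: 1C, 2H, 1Cl → 0 − 2 + 1 = -1
C2: 2C, 2O → 0 + 2 = +2
C3: 3C, 1H → 0 − 1 = -1
C4: 2C, 2H → 0 − 2 = -2
The highest value is +2.

+2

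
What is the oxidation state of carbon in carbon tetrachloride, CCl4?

+4

The carbon has one bond to Cl (+1), one bond to Cl (+1), one bond to Cl (+1), one bond to Cl (+1).
Oxidation state = +1 + 1 + 1 + 1 = +4.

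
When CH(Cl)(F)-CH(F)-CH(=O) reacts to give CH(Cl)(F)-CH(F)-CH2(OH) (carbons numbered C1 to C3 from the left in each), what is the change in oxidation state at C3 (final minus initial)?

Before: C3 has 1 bond to C, 1 bond to H, 2 bonds to O → oxidation state +1.
After: C3 has 1 bond to C, 2 bonds to H, 1 bond to O → oxidation state -1.
Δ = -1 − (+1) = -2, so this is a reduction at C3.

-2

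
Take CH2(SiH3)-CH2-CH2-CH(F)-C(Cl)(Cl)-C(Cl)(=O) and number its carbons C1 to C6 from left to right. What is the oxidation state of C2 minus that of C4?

-2

C2: 2C, 2H → 0 − 2 = -2
C4: 2C, 1H, 1F → 0 − 1 + 1 = 0
Difference: -2 − (0) = -2.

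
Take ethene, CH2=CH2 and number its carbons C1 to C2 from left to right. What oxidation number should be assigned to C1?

-2

Count +1 for every bond to an atom more electronegative than carbon and −1 for every bond to one less electronegative; C–C bonds are 0.
C1 has one bond to H (-1), one bond to H (-1), a double bond to C (2×0 = 0).
Oxidation state = -1 − 1 + 0 = -2.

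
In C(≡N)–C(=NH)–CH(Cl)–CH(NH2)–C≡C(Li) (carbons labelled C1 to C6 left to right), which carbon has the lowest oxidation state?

C6

Assign +1 per bond to O/N/halogen, −1 per bond to H or an electropositive element, and 0 per bond to carbon. Tallying each carbon:
C1: 1C, 3N → 0 + 3 = +3
C2: 2C, 2N → 0 + 2 = +2
C3: 2C, 1H, 1Cl → 0 − 1 + 1 = 0
C4: 2C, 1H, 1N → 0 − 1 + 1 = 0
C5: 4C → 0 = 0
C6: 3C, 1Li → 0 − 1 = -1
The most reduced carbon is C6 at -1.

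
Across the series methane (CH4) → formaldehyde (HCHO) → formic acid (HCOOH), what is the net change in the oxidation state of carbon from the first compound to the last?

Carbon oxidation states along the series — methane: -4, formaldehyde: 0, formic acid: +2.
Net change = +2 − (-4) = +6.

+6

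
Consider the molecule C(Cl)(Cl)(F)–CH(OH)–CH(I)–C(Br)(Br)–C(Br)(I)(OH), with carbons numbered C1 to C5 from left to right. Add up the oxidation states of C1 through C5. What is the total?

+8

Tallying each carbon's bonds:
C1: 1C, 1F, 2Cl → 0 + 1 + 2 = +3
C2: 2C, 1H, 1O → 0 − 1 + 1 = 0
C3: 2C, 1H, 1I → 0 − 1 + 1 = 0
C4: 2C, 2Br → 0 + 2 = +2
C5: 1C, 1O, 1Br, 1I → 0 + 1 + 1 + 1 = +3
Sum = +3 + 0 + 0 + 2 + 3 = +8.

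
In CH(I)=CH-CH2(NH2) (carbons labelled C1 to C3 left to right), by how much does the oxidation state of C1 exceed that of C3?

+1

C1: 2C, 1H, 1I → 0 − 1 + 1 = 0
C3: 1C, 2H, 1N → 0 − 2 + 1 = -1
Difference: 0 − (-1) = +1.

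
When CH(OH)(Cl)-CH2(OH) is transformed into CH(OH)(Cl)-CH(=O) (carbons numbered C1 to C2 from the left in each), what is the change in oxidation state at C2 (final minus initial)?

+2

Before: C2 has 1 bond to C, 2 bonds to H, 1 bond to O → oxidation state -1.
After: C2 has 1 bond to C, 1 bond to H, 2 bonds to O → oxidation state +1.
Δ = +1 − (-1) = +2, so this is an oxidation at C2.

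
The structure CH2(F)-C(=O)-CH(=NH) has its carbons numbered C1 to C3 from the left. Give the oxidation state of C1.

Count +1 for every bond to an atom more electronegative than carbon and −1 for every bond to one less electronegative; C–C bonds are 0.
C1 has one bond to C (0), one bond to F (+1), one bond to H (-1), one bond to H (-1).
Oxidation state = 0 + 1 − 1 − 1 = -1.

-1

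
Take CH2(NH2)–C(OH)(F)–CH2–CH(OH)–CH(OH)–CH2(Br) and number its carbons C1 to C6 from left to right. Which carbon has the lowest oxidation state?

Each bond to a more electronegative atom (O, N, halogen) counts +1, each bond to a less electronegative atom (H, metal, B, Si) counts −1, and each C–C bond counts 0. Tallying each carbon:
C1: 1C, 2H, 1N → 0 − 2 + 1 = -1
C2: 2C, 1O, 1F → 0 + 1 + 1 = +2
C3: 2C, 2H → 0 − 2 = -2
C4: 2C, 1H, 1O → 0 − 1 + 1 = 0
C5: 2C, 1H, 1O → 0 − 1 + 1 = 0
C6: 1C, 2H, 1Br → 0 − 2 + 1 = -1
The most reduced carbon is C3 at -2.

C3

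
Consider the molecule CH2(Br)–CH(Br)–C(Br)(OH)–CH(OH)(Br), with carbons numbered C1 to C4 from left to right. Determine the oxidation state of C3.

C3 has one bond to C (0), one bond to C (0), one bond to Br (+1), one bond to O (+1).
Oxidation state = 0 + 0 + 1 + 1 = +2.

+2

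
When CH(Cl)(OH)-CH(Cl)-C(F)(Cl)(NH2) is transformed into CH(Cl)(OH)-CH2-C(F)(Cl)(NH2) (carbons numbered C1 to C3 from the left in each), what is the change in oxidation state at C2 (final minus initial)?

Before: C2 has 2 bonds to C, 1 bond to H, 1 bond to Cl → oxidation state 0.
After: C2 has 2 bonds to C, 2 bonds to H → oxidation state -2.
Δ = -2 − (0) = -2, so this is a reduction at C2.

-2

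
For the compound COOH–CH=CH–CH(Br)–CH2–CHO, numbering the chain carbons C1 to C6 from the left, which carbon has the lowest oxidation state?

Tallying each carbon's bonds:
C1: 1C, 3O → 0 + 3 = +3
C2: 3C, 1H → 0 − 1 = -1
C3: 3C, 1H → 0 − 1 = -1
C4: 2C, 1H, 1Br → 0 − 1 + 1 = 0
C5: 2C, 2H → 0 − 2 = -2
C6: 1C, 1H, 2O → 0 − 1 + 2 = +1
The most reduced carbon is C5 at -2.

C5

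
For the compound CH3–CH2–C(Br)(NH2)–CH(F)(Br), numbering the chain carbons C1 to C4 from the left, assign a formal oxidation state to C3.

+2

Each bond to a more electronegative atom (O, N, halogen) counts +1, each bond to a less electronegative atom (H, metal, B, Si) counts −1, and each C–C bond counts 0.
C3 has one bond to C (0), one bond to C (0), one bond to Br (+1), one bond to N (+1).
Oxidation state = 0 + 0 + 1 + 1 = +2.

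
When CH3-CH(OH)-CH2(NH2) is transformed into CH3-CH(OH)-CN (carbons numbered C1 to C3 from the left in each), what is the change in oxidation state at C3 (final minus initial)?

+4

Before: C3 has 1 bond to C, 2 bonds to H, 1 bond to N → oxidation state -1.
After: C3 has 1 bond to C, 3 bonds to N → oxidation state +3.
Δ = +3 − (-1) = +4, so this is an oxidation at C3.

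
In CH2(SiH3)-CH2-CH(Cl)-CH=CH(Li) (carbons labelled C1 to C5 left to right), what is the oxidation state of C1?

C1 has one bond to C (0), one bond to Si (-1), one bond to H (-1), one bond to H (-1).
Oxidation state = 0 − 1 − 1 − 1 = -3.

-3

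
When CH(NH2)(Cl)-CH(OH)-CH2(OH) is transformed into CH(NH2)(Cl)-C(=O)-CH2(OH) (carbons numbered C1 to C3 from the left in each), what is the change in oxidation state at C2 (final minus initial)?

+2

Before: C2 has 2 bonds to C, 1 bond to H, 1 bond to O → oxidation state 0.
After: C2 has 2 bonds to C, 2 bonds to O → oxidation state +2.
Δ = +2 − (0) = +2, so this is an oxidation at C2.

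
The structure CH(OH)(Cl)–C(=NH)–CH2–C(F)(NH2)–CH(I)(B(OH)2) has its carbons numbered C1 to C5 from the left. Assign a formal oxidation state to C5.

-1

Bonds to more-electronegative neighbours contribute +1 each, bonds to H or metals contribute −1 each, and C–C bonds contribute 0.
C5 has one bond to C (0), one bond to H (-1), one bond to I (+1), one bond to B (-1).
Oxidation state = 0 − 1 + 1 − 1 = -1.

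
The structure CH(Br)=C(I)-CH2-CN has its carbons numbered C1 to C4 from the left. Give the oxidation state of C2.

+1

C2 has a double bond to C (2×0 = 0), one bond to C (0), one bond to I (+1).
Oxidation state = 0 + 0 + 1 = +1.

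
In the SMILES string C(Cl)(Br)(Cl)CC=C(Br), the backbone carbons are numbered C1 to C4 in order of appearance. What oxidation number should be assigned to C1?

C1 has one bond to C (0), one bond to Cl (+1), one bond to Br (+1), one bond to Cl (+1).
Oxidation state = 0 + 1 + 1 + 1 = +3.

+3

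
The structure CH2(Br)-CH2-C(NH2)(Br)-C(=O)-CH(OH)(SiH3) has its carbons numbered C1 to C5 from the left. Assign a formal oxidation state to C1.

Count +1 for every bond to an atom more electronegative than carbon and −1 for every bond to one less electronegative; C–C bonds are 0.
C1 has one bond to C (0), one bond to H (-1), one bond to Br (+1), one bond to H (-1).
Oxidation state = 0 − 1 + 1 − 1 = -1.

-1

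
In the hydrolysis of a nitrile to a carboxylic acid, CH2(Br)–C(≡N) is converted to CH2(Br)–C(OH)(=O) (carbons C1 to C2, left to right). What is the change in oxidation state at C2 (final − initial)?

0

Before: C2 has 1 bond to C, 3 bonds to N → oxidation state +3.
After: C2 has 1 bond to C, 3 bonds to O → oxidation state +3.
Δ = +3 − (+3) = 0, so no net redox change at C2.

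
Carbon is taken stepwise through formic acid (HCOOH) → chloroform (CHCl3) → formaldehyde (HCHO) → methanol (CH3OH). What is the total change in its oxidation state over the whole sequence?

-4

Carbon oxidation states along the series — formic acid: +2, chloroform: +2, formaldehyde: 0, methanol: -2.
Net change = -2 − (+2) = -4.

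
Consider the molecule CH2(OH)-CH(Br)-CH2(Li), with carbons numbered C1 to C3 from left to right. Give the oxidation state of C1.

-1

Count +1 for every bond to an atom more electronegative than carbon and −1 for every bond to one less electronegative; C–C bonds are 0.
C1 has one bond to C (0), one bond to H (-1), one bond to O (+1), one bond to H (-1).
Oxidation state = 0 − 1 + 1 − 1 = -1.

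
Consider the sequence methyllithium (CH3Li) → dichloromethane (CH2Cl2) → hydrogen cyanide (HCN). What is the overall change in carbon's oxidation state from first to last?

Carbon oxidation states along the series — methyllithium: -4, dichloromethane: 0, hydrogen cyanide: +2.
Net change = +2 − (-4) = +6.

+6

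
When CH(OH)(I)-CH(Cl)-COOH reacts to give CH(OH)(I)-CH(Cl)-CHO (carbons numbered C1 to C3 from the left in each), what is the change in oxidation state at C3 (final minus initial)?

-2

Before: C3 has 1 bond to C, 3 bonds to O → oxidation state +3.
After: C3 has 1 bond to C, 1 bond to H, 2 bonds to O → oxidation state +1.
Δ = +1 − (+3) = -2, so this is a reduction at C3.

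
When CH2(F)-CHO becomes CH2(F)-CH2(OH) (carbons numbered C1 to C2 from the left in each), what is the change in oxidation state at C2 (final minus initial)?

-2

Before: C2 has 1 bond to C, 1 bond to H, 2 bonds to O → oxidation state +1.
After: C2 has 1 bond to C, 2 bonds to H, 1 bond to O → oxidation state -1.
Δ = -1 − (+1) = -2, so this is a reduction at C2.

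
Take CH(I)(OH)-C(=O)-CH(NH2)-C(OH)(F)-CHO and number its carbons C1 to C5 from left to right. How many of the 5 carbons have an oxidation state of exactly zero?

1

Count +1 for every bond to an atom more electronegative than carbon and −1 for every bond to one less electronegative; C–C bonds are 0. Tallying each carbon:
C1: 1C, 1H, 1O, 1I → 0 − 1 + 1 + 1 = +1
C2: 2C, 2O → 0 + 2 = +2
C3: 2C, 1H, 1N → 0 − 1 + 1 = 0
C4: 2C, 1O, 1F → 0 + 1 + 1 = +2
C5: 1C, 1H, 2O → 0 − 1 + 2 = +1
1 carbon (C3) meets the condition.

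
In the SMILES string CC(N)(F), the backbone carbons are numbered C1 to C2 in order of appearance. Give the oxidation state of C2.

+1

Assign +1 per bond to O/N/halogen, −1 per bond to H or an electropositive element, and 0 per bond to carbon.
C2 has one bond to C (0), one bond to H (-1), one bond to N (+1), one bond to F (+1).
Oxidation state = 0 − 1 + 1 + 1 = +1.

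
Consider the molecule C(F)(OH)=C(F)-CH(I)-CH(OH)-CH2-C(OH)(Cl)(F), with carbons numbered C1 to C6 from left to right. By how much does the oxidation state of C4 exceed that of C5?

C4: 2C, 1H, 1O → 0 − 1 + 1 = 0
C5: 2C, 2H → 0 − 2 = -2
Difference: 0 − (-2) = +2.

+2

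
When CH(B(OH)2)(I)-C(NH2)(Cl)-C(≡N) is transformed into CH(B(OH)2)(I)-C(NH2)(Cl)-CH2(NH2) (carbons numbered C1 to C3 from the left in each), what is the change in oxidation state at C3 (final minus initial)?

Before: C3 has 1 bond to C, 3 bonds to N → oxidation state +3.
After: C3 has 1 bond to C, 2 bonds to H, 1 bond to N → oxidation state -1.
Δ = -1 − (+3) = -4, so this is a reduction at C3.

-4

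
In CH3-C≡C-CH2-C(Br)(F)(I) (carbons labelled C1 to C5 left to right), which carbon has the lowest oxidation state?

C1

Bonds to more-electronegative neighbours contribute +1 each, bonds to H or metals contribute −1 each, and C–C bonds contribute 0. Tallying each carbon:
C1: 1C, 3H → 0 − 3 = -3
C2: 4C → 0 = 0
C3: 4C → 0 = 0
C4: 2C, 2H → 0 − 2 = -2
C5: 1C, 1F, 1Br, 1I → 0 + 1 + 1 + 1 = +3
The most reduced carbon is C1 at -3.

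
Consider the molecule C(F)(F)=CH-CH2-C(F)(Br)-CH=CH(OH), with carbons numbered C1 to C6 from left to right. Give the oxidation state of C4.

Assign +1 per bond to O/N/halogen, −1 per bond to H or an electropositive element, and 0 per bond to carbon.
C4 has one bond to C (0), one bond to C (0), one bond to F (+1), one bond to Br (+1).
Oxidation state = 0 + 0 + 1 + 1 = +2.

+2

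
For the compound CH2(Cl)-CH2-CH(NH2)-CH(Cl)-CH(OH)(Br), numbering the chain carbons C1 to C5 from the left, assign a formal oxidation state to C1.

-1

C1 has one bond to C (0), one bond to H (-1), one bond to Cl (+1), one bond to H (-1).
Oxidation state = 0 − 1 + 1 − 1 = -1.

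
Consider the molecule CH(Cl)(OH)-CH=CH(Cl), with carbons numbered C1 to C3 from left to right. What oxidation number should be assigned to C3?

0

Assign +1 per bond to O/N/halogen, −1 per bond to H or an electropositive element, and 0 per bond to carbon.
C3 has a double bond to C (2×0 = 0), one bond to H (-1), one bond to Cl (+1).
Oxidation state = 0 − 1 + 1 = 0.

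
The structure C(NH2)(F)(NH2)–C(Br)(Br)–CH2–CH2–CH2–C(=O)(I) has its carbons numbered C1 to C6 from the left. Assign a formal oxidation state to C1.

Assign +1 per bond to O/N/halogen, −1 per bond to H or an electropositive element, and 0 per bond to carbon.
C1 has one bond to C (0), one bond to N (+1), one bond to F (+1), one bond to N (+1).
Oxidation state = 0 + 1 + 1 + 1 = +3.

+3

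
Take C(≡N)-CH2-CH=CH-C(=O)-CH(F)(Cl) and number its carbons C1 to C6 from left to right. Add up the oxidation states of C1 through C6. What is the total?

Assign +1 per bond to O/N/halogen, −1 per bond to H or an electropositive element, and 0 per bond to carbon. Tallying each carbon:
C1: 1C, 3N → 0 + 3 = +3
C2: 2C, 2H → 0 − 2 = -2
C3: 3C, 1H → 0 − 1 = -1
C4: 3C, 1H → 0 − 1 = -1
C5: 2C, 2O → 0 + 2 = +2
C6: 1C, 1H, 1F, 1Cl → 0 − 1 + 1 + 1 = +1
Sum = +3 − 2 − 1 − 1 + 2 + 1 = +2.

+2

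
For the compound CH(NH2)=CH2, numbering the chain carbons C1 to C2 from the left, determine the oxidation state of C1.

0

C1 has a double bond to C (2×0 = 0), one bond to H (-1), one bond to N (+1).
Oxidation state = 0 − 1 + 1 = 0.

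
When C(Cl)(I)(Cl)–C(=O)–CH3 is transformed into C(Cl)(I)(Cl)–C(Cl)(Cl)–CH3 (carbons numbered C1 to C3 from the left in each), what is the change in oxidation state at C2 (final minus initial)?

0

Before: C2 has 2 bonds to C, 2 bonds to O → oxidation state +2.
After: C2 has 2 bonds to C, 2 bonds to Cl → oxidation state +2.
Δ = +2 − (+2) = 0, so no net redox change at C2.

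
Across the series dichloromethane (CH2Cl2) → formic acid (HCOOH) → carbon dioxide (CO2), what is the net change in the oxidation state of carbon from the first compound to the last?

+4

Carbon oxidation states along the series — dichloromethane: 0, formic acid: +2, carbon dioxide: +4.
Net change = +4 − (0) = +4.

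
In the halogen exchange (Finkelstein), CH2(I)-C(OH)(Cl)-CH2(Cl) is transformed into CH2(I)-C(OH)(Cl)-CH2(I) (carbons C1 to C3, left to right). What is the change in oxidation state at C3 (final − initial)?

0

Before: C3 has 1 bond to C, 2 bonds to H, 1 bond to Cl → oxidation state -1.
After: C3 has 1 bond to C, 2 bonds to H, 1 bond to I → oxidation state -1.
Δ = -1 − (-1) = 0, so no net redox change at C3.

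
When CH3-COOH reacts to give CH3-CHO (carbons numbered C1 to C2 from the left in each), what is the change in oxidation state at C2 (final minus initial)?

Before: C2 has 1 bond to C, 3 bonds to O → oxidation state +3.
After: C2 has 1 bond to C, 1 bond to H, 2 bonds to O → oxidation state +1.
Δ = +1 − (+3) = -2, so this is a reduction at C2.

-2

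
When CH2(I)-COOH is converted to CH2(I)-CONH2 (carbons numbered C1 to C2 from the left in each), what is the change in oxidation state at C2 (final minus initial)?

0

Before: C2 has 1 bond to C, 3 bonds to O → oxidation state +3.
After: C2 has 1 bond to C, 2 bonds to O, 1 bond to N → oxidation state +3.
Δ = +3 − (+3) = 0, so no net redox change at C2.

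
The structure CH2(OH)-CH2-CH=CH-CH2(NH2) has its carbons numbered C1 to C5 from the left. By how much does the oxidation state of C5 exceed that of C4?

C5: 1C, 2H, 1N → 0 − 2 + 1 = -1
C4: 3C, 1H → 0 − 1 = -1
Difference: -1 − (-1) = 0.

0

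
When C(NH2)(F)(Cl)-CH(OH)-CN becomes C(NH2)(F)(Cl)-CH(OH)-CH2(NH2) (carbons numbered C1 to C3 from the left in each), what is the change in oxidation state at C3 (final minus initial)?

Before: C3 has 1 bond to C, 3 bonds to N → oxidation state +3.
After: C3 has 1 bond to C, 2 bonds to H, 1 bond to N → oxidation state -1.
Δ = -1 − (+3) = -4, so this is a reduction at C3.

-4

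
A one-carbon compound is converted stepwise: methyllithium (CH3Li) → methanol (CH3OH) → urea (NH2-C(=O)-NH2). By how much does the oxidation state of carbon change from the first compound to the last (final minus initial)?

+8

Carbon oxidation states along the series — methyllithium: -4, methanol: -2, urea: +4.
Net change = +4 − (-4) = +8.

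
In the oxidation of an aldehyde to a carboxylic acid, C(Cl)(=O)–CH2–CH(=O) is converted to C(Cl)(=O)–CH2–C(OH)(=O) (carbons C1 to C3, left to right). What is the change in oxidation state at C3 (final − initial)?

+2

Before: C3 has 1 bond to C, 1 bond to H, 2 bonds to O → oxidation state +1.
After: C3 has 1 bond to C, 3 bonds to O → oxidation state +3.
Δ = +3 − (+1) = +2, so this is an oxidation at C3.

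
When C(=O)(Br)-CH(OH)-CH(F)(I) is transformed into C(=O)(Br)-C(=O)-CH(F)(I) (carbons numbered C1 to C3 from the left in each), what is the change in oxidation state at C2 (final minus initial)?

Before: C2 has 2 bonds to C, 1 bond to H, 1 bond to O → oxidation state 0.
After: C2 has 2 bonds to C, 2 bonds to O → oxidation state +2.
Δ = +2 − (0) = +2, so this is an oxidation at C2.

+2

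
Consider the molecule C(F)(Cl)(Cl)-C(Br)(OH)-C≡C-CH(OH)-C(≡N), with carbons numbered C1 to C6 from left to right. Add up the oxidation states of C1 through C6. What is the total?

Tallying each carbon's bonds:
C1: 1C, 1F, 2Cl → 0 + 1 + 2 = +3
C2: 2C, 1O, 1Br → 0 + 1 + 1 = +2
C3: 4C → 0 = 0
C4: 4C → 0 = 0
C5: 2C, 1H, 1O → 0 − 1 + 1 = 0
C6: 1C, 3N → 0 + 3 = +3
Sum = +3 + 2 + 0 + 0 + 0 + 3 = +8.

+8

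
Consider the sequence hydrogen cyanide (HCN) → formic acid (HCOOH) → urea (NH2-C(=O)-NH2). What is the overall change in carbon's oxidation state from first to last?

+2

Carbon oxidation states along the series — hydrogen cyanide: +2, formic acid: +2, urea: +4.
Net change = +4 − (+2) = +2.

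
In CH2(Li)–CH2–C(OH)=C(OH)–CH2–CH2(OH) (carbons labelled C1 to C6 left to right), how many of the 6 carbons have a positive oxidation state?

Tallying each carbon's bonds:
C1: 1C, 2H, 1Li → 0 − 2 − 1 = -3
C2: 2C, 2H → 0 − 2 = -2
C3: 3C, 1O → 0 + 1 = +1
C4: 3C, 1O → 0 + 1 = +1
C5: 2C, 2H → 0 − 2 = -2
C6: 1C, 2H, 1O → 0 − 2 + 1 = -1
2 carbons (C3, C4) meet the condition.

2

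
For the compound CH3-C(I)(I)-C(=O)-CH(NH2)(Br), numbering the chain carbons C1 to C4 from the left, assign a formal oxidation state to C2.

Count +1 for every bond to an atom more electronegative than carbon and −1 for every bond to one less electronegative; C–C bonds are 0.
C2 has one bond to C (0), one bond to C (0), one bond to I (+1), one bond to I (+1).
Oxidation state = 0 + 0 + 1 + 1 = +2.

+2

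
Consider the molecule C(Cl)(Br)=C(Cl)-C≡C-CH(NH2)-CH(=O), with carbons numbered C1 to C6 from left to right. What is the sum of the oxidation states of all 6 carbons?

Tallying each carbon's bonds:
C1: 2C, 1Cl, 1Br → 0 + 1 + 1 = +2
C2: 3C, 1Cl → 0 + 1 = +1
C3: 4C → 0 = 0
C4: 4C → 0 = 0
C5: 2C, 1H, 1N → 0 − 1 + 1 = 0
C6: 1C, 1H, 2O → 0 − 1 + 2 = +1
Sum = +2 + 1 + 0 + 0 + 0 + 1 = +4.

+4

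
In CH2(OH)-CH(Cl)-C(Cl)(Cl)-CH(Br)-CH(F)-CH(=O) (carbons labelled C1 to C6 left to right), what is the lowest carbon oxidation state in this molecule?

Tallying each carbon's bonds:
C1: 1C, 2H, 1O → 0 − 2 + 1 = -1
C2: 2C, 1H, 1Cl → 0 − 1 + 1 = 0
C3: 2C, 2Cl → 0 + 2 = +2
C4: 2C, 1H, 1Br → 0 − 1 + 1 = 0
C5: 2C, 1H, 1F → 0 − 1 + 1 = 0
C6: 1C, 1H, 2O → 0 − 1 + 2 = +1
The lowest value is -1.

-1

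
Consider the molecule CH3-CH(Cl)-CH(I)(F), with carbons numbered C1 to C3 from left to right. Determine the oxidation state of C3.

C3 has one bond to C (0), one bond to I (+1), one bond to F (+1), one bond to H (-1).
Oxidation state = 0 + 1 + 1 − 1 = +1.

+1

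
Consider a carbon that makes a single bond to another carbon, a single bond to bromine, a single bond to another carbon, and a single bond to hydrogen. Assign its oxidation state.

0

Assign +1 per bond to O/N/halogen, −1 per bond to H or an electropositive element, and 0 per bond to carbon.
The carbon has one bond to C (0), one bond to C (0), one bond to H (-1), one bond to Br (+1).
Oxidation state = 0 + 0 − 1 + 1 = 0.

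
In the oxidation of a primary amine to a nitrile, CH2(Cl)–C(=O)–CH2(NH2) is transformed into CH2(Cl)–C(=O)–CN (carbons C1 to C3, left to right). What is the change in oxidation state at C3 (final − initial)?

Before: C3 has 1 bond to C, 2 bonds to H, 1 bond to N → oxidation state -1.
After: C3 has 1 bond to C, 3 bonds to N → oxidation state +3.
Δ = +3 − (-1) = +4, so this is an oxidation at C3.

+4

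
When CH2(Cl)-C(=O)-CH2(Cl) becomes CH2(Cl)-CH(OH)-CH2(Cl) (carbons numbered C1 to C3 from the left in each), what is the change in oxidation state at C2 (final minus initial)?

Before: C2 has 2 bonds to C, 2 bonds to O → oxidation state +2.
After: C2 has 2 bonds to C, 1 bond to H, 1 bond to O → oxidation state 0.
Δ = 0 − (+2) = -2, so this is a reduction at C2.

-2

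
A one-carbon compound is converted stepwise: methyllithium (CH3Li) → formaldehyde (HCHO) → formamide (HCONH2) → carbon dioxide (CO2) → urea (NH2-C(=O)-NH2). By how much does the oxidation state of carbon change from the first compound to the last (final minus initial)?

+8

Carbon oxidation states along the series — methyllithium: -4, formaldehyde: 0, formamide: +2, carbon dioxide: +4, urea: +4.
Net change = +4 − (-4) = +8.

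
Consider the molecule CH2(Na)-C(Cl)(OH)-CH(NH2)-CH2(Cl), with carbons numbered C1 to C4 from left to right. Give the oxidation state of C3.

Assign +1 per bond to O/N/halogen, −1 per bond to H or an electropositive element, and 0 per bond to carbon.
C3 has one bond to C (0), one bond to C (0), one bond to H (-1), one bond to N (+1).
Oxidation state = 0 + 0 − 1 + 1 = 0.

0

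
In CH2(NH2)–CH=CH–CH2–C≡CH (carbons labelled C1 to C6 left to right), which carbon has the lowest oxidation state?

Tallying each carbon's bonds:
C1: 1C, 2H, 1N → 0 − 2 + 1 = -1
C2: 3C, 1H → 0 − 1 = -1
C3: 3C, 1H → 0 − 1 = -1
C4: 2C, 2H → 0 − 2 = -2
C5: 4C → 0 = 0
C6: 3C, 1H → 0 − 1 = -1
The most reduced carbon is C4 at -2.

C4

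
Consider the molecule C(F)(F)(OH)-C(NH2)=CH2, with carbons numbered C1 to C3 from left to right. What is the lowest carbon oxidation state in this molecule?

-2

Count +1 for every bond to an atom more electronegative than carbon and −1 for every bond to one less electronegative; C–C bonds are 0. Tallying each carbon:
C1: 1C, 1O, 2F → 0 + 1 + 2 = +3
C2: 3C, 1N → 0 + 1 = +1
C3: 2C, 2H → 0 − 2 = -2
The lowest value is -2.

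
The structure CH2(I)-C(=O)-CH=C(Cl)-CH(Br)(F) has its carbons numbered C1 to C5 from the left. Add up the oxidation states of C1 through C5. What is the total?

+2

Tallying each carbon's bonds:
C1: 1C, 2H, 1I → 0 − 2 + 1 = -1
C2: 2C, 2O → 0 + 2 = +2
C3: 3C, 1H → 0 − 1 = -1
C4: 3C, 1Cl → 0 + 1 = +1
C5: 1C, 1H, 1F, 1Br → 0 − 1 + 1 + 1 = +1
Sum = -1 + 2 − 1 + 1 + 1 = +2.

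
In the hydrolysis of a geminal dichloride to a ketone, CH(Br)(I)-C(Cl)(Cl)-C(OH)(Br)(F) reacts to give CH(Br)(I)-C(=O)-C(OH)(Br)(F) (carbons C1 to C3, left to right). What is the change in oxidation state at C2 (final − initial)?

Before: C2 has 2 bonds to C, 2 bonds to Cl → oxidation state +2.
After: C2 has 2 bonds to C, 2 bonds to O → oxidation state +2.
Δ = +2 − (+2) = 0, so no net redox change at C2.

0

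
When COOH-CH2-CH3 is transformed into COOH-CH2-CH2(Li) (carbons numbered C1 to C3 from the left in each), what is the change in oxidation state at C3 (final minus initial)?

Before: C3 has 1 bond to C, 3 bonds to H → oxidation state -3.
After: C3 has 1 bond to C, 2 bonds to H, 1 bond to Li → oxidation state -3.
Δ = -3 − (-3) = 0, so no net redox change at C3.

0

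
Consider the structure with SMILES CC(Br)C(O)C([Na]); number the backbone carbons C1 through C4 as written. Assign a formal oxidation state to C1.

C1 has one bond to C (0), one bond to H (-1), one bond to H (-1), one bond to H (-1).
Oxidation state = 0 − 1 − 1 − 1 = -3.

-3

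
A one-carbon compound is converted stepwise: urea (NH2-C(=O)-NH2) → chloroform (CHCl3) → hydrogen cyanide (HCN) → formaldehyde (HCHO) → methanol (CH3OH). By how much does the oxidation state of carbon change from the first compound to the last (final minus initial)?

-6

Carbon oxidation states along the series — urea: +4, chloroform: +2, hydrogen cyanide: +2, formaldehyde: 0, methanol: -2.
Net change = -2 − (+4) = -6.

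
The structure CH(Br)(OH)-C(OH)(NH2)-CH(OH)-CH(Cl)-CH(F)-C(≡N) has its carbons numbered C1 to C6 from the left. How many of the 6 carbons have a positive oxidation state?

3

Tallying each carbon's bonds:
C1: 1C, 1H, 1O, 1Br → 0 − 1 + 1 + 1 = +1
C2: 2C, 1O, 1N → 0 + 1 + 1 = +2
C3: 2C, 1H, 1O → 0 − 1 + 1 = 0
C4: 2C, 1H, 1Cl → 0 − 1 + 1 = 0
C5: 2C, 1H, 1F → 0 − 1 + 1 = 0
C6: 1C, 3N → 0 + 3 = +3
3 carbons (C1, C2, C6) meet the condition.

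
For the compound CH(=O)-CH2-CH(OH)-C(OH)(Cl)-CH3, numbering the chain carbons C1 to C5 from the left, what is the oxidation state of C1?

C1 has one bond to C (0), a double bond to O (2×+1 = +2), one bond to H (-1).
Oxidation state = 0 + 2 − 1 = +1.

+1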